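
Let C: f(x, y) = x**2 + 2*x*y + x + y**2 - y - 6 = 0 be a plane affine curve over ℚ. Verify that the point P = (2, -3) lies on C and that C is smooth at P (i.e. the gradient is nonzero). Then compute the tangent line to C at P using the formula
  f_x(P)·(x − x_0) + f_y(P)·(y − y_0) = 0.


Tangent line at P: -x - 3*y - 7 = 0.

Step 1: f(2, -3) = 0, so P lies on C.
Step 2: partial derivatives
  f_x(x, y) = 2*x + 2*y + 1, f_y(x, y) = 2*x + 2*y - 1.
  f_x(P) = -1, f_y(P) = -3 (gradient nonzero, so P is smooth).
Step 3: tangent line at P: -1·(x − 2) + -3·(y − -3) = 0.
Expanding: -x - 3*y - 7 = 0.


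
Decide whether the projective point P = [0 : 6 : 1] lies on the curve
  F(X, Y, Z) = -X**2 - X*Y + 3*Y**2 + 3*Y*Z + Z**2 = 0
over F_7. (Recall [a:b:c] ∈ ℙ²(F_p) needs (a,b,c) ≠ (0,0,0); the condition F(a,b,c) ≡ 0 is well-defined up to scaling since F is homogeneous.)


F(0,6,1) ≡ 1 (mod 7); P is NOT on the curve.

Evaluate F(0, 6, 1) term-by-term (mod 7).
  -X**2 ↦ -1·0·1·1 = 0
  -X*Y ↦ -1·0·6·1 = 0
  3*Y**2 ↦ 3·1·36·1 = 108
  3*Y*Z ↦ 3·1·6·1 = 18
  Z**2 ↦ 1·1·1·1 = 1
Sum: F(0, 6, 1) = (0) + (0) + (108) + (18) + (1) = 127.
Reducing mod 7: 127 ≡ 1 (mod 7).
Since F(a, b, c) ≡ 1 ≠ 0 (mod 7), P does NOT lie on the curve.


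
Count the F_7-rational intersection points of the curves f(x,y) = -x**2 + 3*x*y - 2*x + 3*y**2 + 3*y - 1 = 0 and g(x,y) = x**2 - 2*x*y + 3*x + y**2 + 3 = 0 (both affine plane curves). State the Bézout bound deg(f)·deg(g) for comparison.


Common zeros: ∅; count = 0; Bézout bound = 4.

deg(f) = 2, deg(g) = 2, so Bézout bound = 4.
Scan x ∈ F_7. For each x, list the y ∈ F_7 with f(x, y) ≡ 0 and those with g(x, y) ≡ 0 (mod 7); the common zeros in that column are the intersection.
  x = 0: f ≡ 0 at y ∈ {3}; g ≡ 0 at y ∈ {2, 5}; common: ∅.
  x = 1: f ≡ 0 at y ∈ {6}; g ≡ 0 at y ∈ {0, 2}; common: ∅.
  x = 2: f ≡ 0 at y ∈ {2}; g ≡ 0 at y ∈ ∅; common: ∅.
  x = 3: f ≡ 0 at y ∈ {5}; g ≡ 0 at y ∈ {0, 6}; common: ∅.
  x = 4: f ≡ 0 at y ∈ {1}; g ≡ 0 at y ∈ ∅; common: ∅.
  x = 5: f ≡ 0 at y ∈ {4}; g ≡ 0 at y ∈ ∅; common: ∅.
  x = 6: f ≡ 0 at y ∈ {0}; g ≡ 0 at y ∈ {6}; common: ∅.
Collecting: common zeros = ∅, so the count is 0.
Comparison with the Bézout bound: 0 ≤ 4 = deg(f)·deg(g), as expected for curves with no common component (the affine F_7-count falls short of the bound because intersections may lie at infinity, over extension fields, or carry multiplicity).


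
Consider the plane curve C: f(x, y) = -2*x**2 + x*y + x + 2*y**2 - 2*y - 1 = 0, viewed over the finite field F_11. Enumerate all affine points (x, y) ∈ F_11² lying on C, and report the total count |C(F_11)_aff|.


Affine F_11-points: {(0, 3), (0, 9), (2, 3), (2, 8), (4, 4), (4, 6), (5, 6), (5, 9), (8, 0), (8, 8), (9, 0), (9, 2)}; count = 12.

For each of the 121 pairs (x, y) ∈ F_11², evaluate f(x, y) mod 11. Record the zeros.
  x = 0: [0↦10, 1↦10, 2↦3, 3↦0, 4↦1, 5↦6, 6↦4, 7↦6, 8↦1, 9↦0, 10↦3]  zeros at y ∈ {3, 9}
  x = 1: [0↦9, 1↦10, 2↦4, 3↦2, 4↦4, 5↦10, 6↦9, 7↦1, 8↦8, 9↦8, 10↦1]  zeros at y ∈ ∅
  x = 2: [0↦4, 1↦6, 2↦1, 3↦0, 4↦3, 5↦10, 6↦10, 7↦3, 8↦0, 9↦1, 10↦6]  zeros at y ∈ {3, 8}
  x = 3: [0↦6, 1↦9, 2↦5, 3↦5, 4↦9, 5↦6, 6↦7, 7↦1, 8↦10, 9↦1, 10↦7]  zeros at y ∈ ∅
  x = 4: [0↦4, 1↦8, 2↦5, 3↦6, 4↦0, 5↦9, 6↦0, 7↦6, 8↦5, 9↦8, 10↦4]  zeros at y ∈ {4, 6}
  x = 5: [0↦9, 1↦3, 2↦1, 3↦3, 4↦9, 5↦8, 6↦0, 7↦7, 8↦7, 9↦0, 10↦8]  zeros at y ∈ {6, 9}
  x = 6: [0↦10, 1↦5, 2↦4, 3↦7, 4↦3, 5↦3, 6↦7, 7↦4, 8↦5, 9↦10, 10↦8]  zeros at y ∈ ∅
  x = 7: [0↦7, 1↦3, 2↦3, 3↦7, 4↦4, 5↦5, 6↦10, 7↦8, 8↦10, 9↦5, 10↦4]  zeros at y ∈ ∅
  x = 8: [0↦0, 1↦8, 2↦9, 3↦3, 4↦1, 5↦3, 6↦9, 7↦8, 8↦0, 9↦7, 10↦7]  zeros at y ∈ {0, 8}
  x = 9: [0↦0, 1↦9, 2↦0, 3↦6, 4↦5, 5↦8, 6↦4, 7↦4, 8↦8, 9↦5, 10↦6]  zeros at y ∈ {0, 2}
  x = 10: [0↦7, 1↦6, 2↦9, 3↦5, 4↦5, 5↦9, 6↦6, 7↦7, 8↦1, 9↦10, 10↦1]  zeros at y ∈ ∅
Collecting zeros: affine points = {(0, 3), (0, 9), (2, 3), (2, 8), (4, 4), (4, 6), (5, 6), (5, 9), (8, 0), (8, 8), (9, 0), (9, 2)}.
Total count |C(F_11)_aff| = 12.


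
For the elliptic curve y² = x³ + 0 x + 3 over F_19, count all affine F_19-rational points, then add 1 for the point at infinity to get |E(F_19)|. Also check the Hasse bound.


Affine points = {(1, 2), (1, 17), (2, 7), (2, 12), (3, 7), (3, 12), (7, 2), (7, 17), (11, 2), (11, 17), (14, 7), (14, 12)}; affine count = 12; |E(F_19)| = 13.

Discriminant check: Δ ∝ 4a³ + 27b² = 4·0³ + 27·3² = 4·0 + 27·9 ≡ 15 (mod 19). Nonzero ⇒ E is nonsingular.
For each x ∈ F_19, compute rhs = x³ + 0·x + 3 mod 19, then count y ∈ F_19 with y² ≡ rhs.
  x = 0: rhs = 3, matching y values: none (0 points).
  x = 1: rhs = 4, matching y values: 2, 17 (2 points).
  x = 2: rhs = 11, matching y values: 7, 12 (2 points).
  x = 3: rhs = 11, matching y values: 7, 12 (2 points).
  x = 4: rhs = 10, matching y values: none (0 points).
  x = 5: rhs = 14, matching y values: none (0 points).
  x = 6: rhs = 10, matching y values: none (0 points).
  x = 7: rhs = 4, matching y values: 2, 17 (2 points).
  x = 8: rhs = 2, matching y values: none (0 points).
  x = 9: rhs = 10, matching y values: none (0 points).
  x = 10: rhs = 15, matching y values: none (0 points).
  x = 11: rhs = 4, matching y values: 2, 17 (2 points).
  x = 12: rhs = 2, matching y values: none (0 points).
  x = 13: rhs = 15, matching y values: none (0 points).
  x = 14: rhs = 11, matching y values: 7, 12 (2 points).
  x = 15: rhs = 15, matching y values: none (0 points).
  x = 16: rhs = 14, matching y values: none (0 points).
  x = 17: rhs = 14, matching y values: none (0 points).
  x = 18: rhs = 2, matching y values: none (0 points).
Total affine count: 12.
Full point count |E(F_19)| = 12 + 1 = 13.
Hasse bound: |13 − (19+1)| = |-7| = 7 ≤ 2√19 ≈ 8.7178 ✓.


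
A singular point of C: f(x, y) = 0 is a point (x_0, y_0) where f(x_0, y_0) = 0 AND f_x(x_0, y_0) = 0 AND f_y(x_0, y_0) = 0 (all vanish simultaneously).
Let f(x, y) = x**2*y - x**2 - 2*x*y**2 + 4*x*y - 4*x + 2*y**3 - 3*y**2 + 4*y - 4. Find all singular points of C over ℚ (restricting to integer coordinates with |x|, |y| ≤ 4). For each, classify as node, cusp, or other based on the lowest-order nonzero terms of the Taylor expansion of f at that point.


Singular points: {(-2, 0)}; classification: node.

Compute partial derivatives:
  f_x = 2*x*y - 2*x - 2*y**2 + 4*y - 4.
  f_y = x**2 - 4*x*y + 4*x + 6*y**2 - 6*y + 4.
Scan x_0 ∈ {−4, ..., 4}. For each x_0, f_y(x_0, y) is a polynomial in y; find its integer roots y ∈ {−4, ..., 4}, then test f_x and f at those candidates.
  x = -4: f_y(-4, y) = 6*y**2 + 10*y + 4; vanishes at y ∈ {-1}. (-4, -1): f_x = 6 ≠ 0.
  x = -3: f_y(-3, y) = 6*y**2 + 6*y + 1; no integer root y with |y| ≤ 4.
  x = -2: f_y(-2, y) = 6*y**2 + 2*y; vanishes at y ∈ {0}. (-2, 0): f_x = 0, f = 0 — SINGULAR.
  x = -1: f_y(-1, y) = 6*y**2 - 2*y + 1; no integer root y with |y| ≤ 4.
  x = 0: f_y(0, y) = 6*y**2 - 6*y + 4; no integer root y with |y| ≤ 4.
  x = 1: f_y(1, y) = 6*y**2 - 10*y + 9; no integer root y with |y| ≤ 4.
  x = 2: f_y(2, y) = 6*y**2 - 14*y + 16; no integer root y with |y| ≤ 4.
  x = 3: f_y(3, y) = 6*y**2 - 18*y + 25; no integer root y with |y| ≤ 4.
  x = 4: f_y(4, y) = 6*y**2 - 22*y + 36; no integer root y with |y| ≤ 4.
Only singular point on the grid: (-2, 0).
Classify: substitute x = -2 + u, y = 0 + v and expand: f = u**2*v - u**2 - 2*u*v**2 + 2*v**3 + v**2.
No constant or linear terms (consistent with a singular point). Quadratic part: -u**2 + v**2. Cubic part: u**2*v - 2*u*v**2 + 2*v**3.
The quadratic part v**2 - u**2 = (v − u)(v + u) splits into two distinct linear factors, so there are two distinct tangent lines y − 0 = ±(x − -2) — this is a node (ordinary double point).
Classification: node.


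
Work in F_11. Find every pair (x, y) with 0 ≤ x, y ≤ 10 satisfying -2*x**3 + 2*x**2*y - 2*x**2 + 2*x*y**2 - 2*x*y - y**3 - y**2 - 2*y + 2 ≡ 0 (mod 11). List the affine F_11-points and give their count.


Affine F_11-points: {(2, 0), (3, 3), (4, 4), (5, 4), (5, 7), (5, 9), (6, 8), (9, 9), (10, 1)}; count = 9.

For each of the 121 pairs (x, y) ∈ F_11², evaluate f(x, y) mod 11. Record the zeros.
  x = 0: [0↦2, 1↦9, 2↦8, 3↦4, 4↦2, 5↦7, 6↦2, 7↦3, 8↦4, 9↦10, 10↦4]  zeros at y ∈ ∅
  x = 1: [0↦9, 1↦7, 2↦1, 3↦7, 4↦8, 5↦9, 6↦4, 7↦9, 8↦7, 9↦3, 10↦2]  zeros at y ∈ ∅
  x = 2: [0↦0, 1↦4, 2↦8, 3↦6, 4↦3, 5↦4, 6↦3, 7↦5, 8↦4, 9↦5, 10↦2]  zeros at y ∈ {0}
  x = 3: [0↦7, 1↦10, 2↦6, 3↦0, 4↦8, 5↦2, 6↦9, 7↦1, 8↦5, 9↦4, 10↦3]  zeros at y ∈ {3}
  x = 4: [0↦7, 1↦2, 2↦5, 3↦10, 4↦0, 5↦2, 6↦10, 7↦7, 8↦9, 9↦10, 10↦4]  zeros at y ∈ {4}
  x = 5: [0↦10, 1↦1, 2↦4, 3↦2, 4↦0, 5↦3, 6↦5, 7↦0, 8↦4, 9↦0, 10↦4]  zeros at y ∈ {4, 7, 9}
  x = 6: [0↦4, 1↦6, 2↦2, 3↦8, 4↦7, 5↦4, 6↦4, 7↦1, 8↦0, 9↦6, 10↦2]  zeros at y ∈ {8}
  x = 7: [0↦10, 1↦5, 2↦9, 3↦5, 4↦9, 5↦4, 6↦6, 7↦9, 8↦7, 9↦5, 10↦8]  zeros at y ∈ ∅
  x = 8: [0↦5, 1↦8, 2↦2, 3↦3, 4↦5, 5↦2, 6↦10, 7↦1, 8↦2, 9↦7, 10↦10]  zeros at y ∈ ∅
  x = 9: [0↦10, 1↦3, 2↦2, 3↦1, 4↦5, 5↦8, 6↦4, 7↦9, 8↦6, 9↦0, 10↦7]  zeros at y ∈ {9}
  x = 10: [0↦2, 1↦0, 2↦8, 3↦9, 4↦8, 5↦10, 6↦9, 7↦10, 8↦7, 9↦5, 10↦9]  zeros at y ∈ {1}
Collecting zeros: affine points = {(2, 0), (3, 3), (4, 4), (5, 4), (5, 7), (5, 9), (6, 8), (9, 9), (10, 1)}.
Total count |C(F_11)_aff| = 9.


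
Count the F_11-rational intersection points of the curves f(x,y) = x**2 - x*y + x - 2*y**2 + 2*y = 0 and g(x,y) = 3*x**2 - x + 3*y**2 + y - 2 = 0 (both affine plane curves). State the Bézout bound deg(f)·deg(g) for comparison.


Common zeros: {(2, 5)}; count = 1; Bézout bound = 4.

deg(f) = 2, deg(g) = 2, so Bézout bound = 4.
Scan x ∈ F_11. For each x, list the y ∈ F_11 with f(x, y) ≡ 0 and those with g(x, y) ≡ 0 (mod 11); the common zeros in that column are the intersection.
  x = 0: f ≡ 0 at y ∈ {0, 1}; g ≡ 0 at y ∈ {8, 10}; common: ∅.
  x = 1: f ≡ 0 at y ∈ ∅; g ≡ 0 at y ∈ {0, 7}; common: ∅.
  x = 2: f ≡ 0 at y ∈ {5, 6}; g ≡ 0 at y ∈ {2, 5}; common: {5}.
  x = 3: f ≡ 0 at y ∈ {6, 10}; g ≡ 0 at y ∈ {0, 7}; common: ∅.
  x = 4: f ≡ 0 at y ∈ ∅; g ≡ 0 at y ∈ {8, 10}; common: ∅.
  x = 5: f ≡ 0 at y ∈ ∅; g ≡ 0 at y ∈ ∅; common: ∅.
  x = 6: f ≡ 0 at y ∈ {10}; g ≡ 0 at y ∈ {9}; common: ∅.
  x = 7: f ≡ 0 at y ∈ {7}; g ≡ 0 at y ∈ ∅; common: ∅.
  x = 8: f ≡ 0 at y ∈ ∅; g ≡ 0 at y ∈ ∅; common: ∅.
  x = 9: f ≡ 0 at y ∈ ∅; g ≡ 0 at y ∈ {9}; common: ∅.
  x = 10: f ≡ 0 at y ∈ {0, 7}; g ≡ 0 at y ∈ ∅; common: ∅.
Collecting: common zeros = {(2, 5)}, so the count is 1.
Comparison with the Bézout bound: 1 ≤ 4 = deg(f)·deg(g), as expected for curves with no common component (the affine F_11-count falls short of the bound because intersections may lie at infinity, over extension fields, or carry multiplicity).


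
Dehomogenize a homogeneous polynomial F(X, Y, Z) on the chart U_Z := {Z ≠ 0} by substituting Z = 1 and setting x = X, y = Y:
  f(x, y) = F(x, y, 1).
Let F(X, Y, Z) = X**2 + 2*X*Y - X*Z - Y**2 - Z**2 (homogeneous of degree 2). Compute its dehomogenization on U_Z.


f(x, y) = x**2 + 2*x*y - x - y**2 - 1

On U_Z we set Z = 1. Each monomial c·X^i·Y^j·Z^k in F becomes c·x^i·y^j·1^k = c·x^i·y^j.
Substituting Z = 1: F(X, Y, 1) = x**2 + 2*x*y - x - y**2 - 1.
Note: deg(f) ≤ deg(F) = 2; strict inequality happens when F is divisible by Z (lost terms).


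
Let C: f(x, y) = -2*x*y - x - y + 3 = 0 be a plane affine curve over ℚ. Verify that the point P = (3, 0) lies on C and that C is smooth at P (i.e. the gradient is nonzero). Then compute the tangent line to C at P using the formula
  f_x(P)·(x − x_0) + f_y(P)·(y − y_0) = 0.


Tangent line at P: -x - 7*y + 3 = 0.

Step 1: f(3, 0) = 0, so P lies on C.
Step 2: partial derivatives
  f_x(x, y) = -2*y - 1, f_y(x, y) = -2*x - 1.
  f_x(P) = -1, f_y(P) = -7 (gradient nonzero, so P is smooth).
Step 3: tangent line at P: -1·(x − 3) + -7·(y − 0) = 0.
Expanding: -x - 7*y + 3 = 0.


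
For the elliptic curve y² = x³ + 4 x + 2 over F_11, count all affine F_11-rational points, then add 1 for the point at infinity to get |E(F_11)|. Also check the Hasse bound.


Affine points = {(4, 4), (4, 7), (5, 2), (5, 9), (6, 0)}; affine count = 5; |E(F_11)| = 6.

Discriminant check: Δ ∝ 4a³ + 27b² = 4·4³ + 27·2² = 4·64 + 27·4 ≡ 1 (mod 11). Nonzero ⇒ E is nonsingular.
For each x ∈ F_11, compute rhs = x³ + 4·x + 2 mod 11, then count y ∈ F_11 with y² ≡ rhs.
  x = 0: rhs = 2, matching y values: none (0 points).
  x = 1: rhs = 7, matching y values: none (0 points).
  x = 2: rhs = 7, matching y values: none (0 points).
  x = 3: rhs = 8, matching y values: none (0 points).
  x = 4: rhs = 5, matching y values: 4, 7 (2 points).
  x = 5: rhs = 4, matching y values: 2, 9 (2 points).
  x = 6: rhs = 0, matching y values: 0 (1 points).
  x = 7: rhs = 10, matching y values: none (0 points).
  x = 8: rhs = 7, matching y values: none (0 points).
  x = 9: rhs = 8, matching y values: none (0 points).
  x = 10: rhs = 8, matching y values: none (0 points).
Total affine count: 5.
Full point count |E(F_11)| = 5 + 1 = 6.
Hasse bound: |6 − (11+1)| = |-6| = 6 ≤ 2√11 ≈ 6.6332 ✓.


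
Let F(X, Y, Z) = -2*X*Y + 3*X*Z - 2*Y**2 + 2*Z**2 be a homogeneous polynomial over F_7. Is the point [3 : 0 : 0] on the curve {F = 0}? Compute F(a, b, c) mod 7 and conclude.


F(3,0,0) ≡ 0 (mod 7); P is on the curve.

Evaluate F(3, 0, 0) term-by-term (mod 7).
  -2*X*Y ↦ -2·3·0·1 = 0
  3*X*Z ↦ 3·3·1·0 = 0
  -2*Y**2 ↦ -2·1·0·1 = 0
  2*Z**2 ↦ 2·1·1·0 = 0
Sum: F(3, 0, 0) = (0) + (0) + (0) + (0) = 0.
Reducing mod 7: 0 ≡ 0 (mod 7).
Since F(a, b, c) ≡ 0 (mod 7), P lies on the curve.


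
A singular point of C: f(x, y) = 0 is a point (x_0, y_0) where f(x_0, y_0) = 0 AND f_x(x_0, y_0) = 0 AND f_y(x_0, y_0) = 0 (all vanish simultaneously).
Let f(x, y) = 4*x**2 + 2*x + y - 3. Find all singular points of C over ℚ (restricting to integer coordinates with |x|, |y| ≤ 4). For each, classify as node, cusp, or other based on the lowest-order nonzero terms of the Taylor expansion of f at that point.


No singular points in the scanned grid; C is smooth there.

Compute partial derivatives:
  f_x = 8*x + 2.
  f_y = 1.
f_y = 1 is a nonzero constant, so f_y never vanishes: no point (x, y) can satisfy f = f_x = f_y = 0. In particular no (x, y) ∈ {−4, ..., 4}² is singular; the curve is smooth.


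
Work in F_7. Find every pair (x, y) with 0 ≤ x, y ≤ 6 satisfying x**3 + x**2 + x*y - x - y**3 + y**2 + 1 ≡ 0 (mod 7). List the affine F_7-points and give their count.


Affine F_7-points: {(1, 2), (1, 4), (4, 0)}; count = 3.

For each of the 49 pairs (x, y) ∈ F_7², evaluate f(x, y) mod 7. Record the zeros.
  x = 0: [0↦1, 1↦1, 2↦4, 3↦4, 4↦2, 5↦6, 6↦3]  zeros at y ∈ ∅
  x = 1: [0↦2, 1↦3, 2↦0, 3↦1, 4↦0, 5↦5, 6↦3]  zeros at y ∈ {2, 4}
  x = 2: [0↦4, 1↦6, 2↦4, 3↦6, 4↦6, 5↦5, 6↦4]  zeros at y ∈ ∅
  x = 3: [0↦6, 1↦2, 2↦1, 3↦4, 4↦5, 5↦5, 6↦5]  zeros at y ∈ ∅
  x = 4: [0↦0, 1↦4, 2↦4, 3↦1, 4↦3, 5↦4, 6↦5]  zeros at y ∈ {0}
  x = 5: [0↦6, 1↦4, 2↦5, 3↦3, 4↦6, 5↦1, 6↦3]  zeros at y ∈ ∅
  x = 6: [0↦2, 1↦1, 2↦3, 3↦2, 4↦6, 5↦2, 6↦5]  zeros at y ∈ ∅
Collecting zeros: affine points = {(1, 2), (1, 4), (4, 0)}.
Total count |C(F_7)_aff| = 3.


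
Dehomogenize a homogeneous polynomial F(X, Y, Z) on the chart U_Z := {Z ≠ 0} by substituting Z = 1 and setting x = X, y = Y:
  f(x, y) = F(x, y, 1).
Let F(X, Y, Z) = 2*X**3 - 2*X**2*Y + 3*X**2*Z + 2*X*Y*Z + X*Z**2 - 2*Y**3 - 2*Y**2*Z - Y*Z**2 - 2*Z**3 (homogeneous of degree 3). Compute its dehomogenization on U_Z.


f(x, y) = 2*x**3 - 2*x**2*y + 3*x**2 + 2*x*y + x - 2*y**3 - 2*y**2 - y - 2

On U_Z we set Z = 1. Each monomial c·X^i·Y^j·Z^k in F becomes c·x^i·y^j·1^k = c·x^i·y^j.
Substituting Z = 1: F(X, Y, 1) = 2*x**3 - 2*x**2*y + 3*x**2 + 2*x*y + x - 2*y**3 - 2*y**2 - y - 2.
Note: deg(f) ≤ deg(F) = 3; strict inequality happens when F is divisible by Z (lost terms).


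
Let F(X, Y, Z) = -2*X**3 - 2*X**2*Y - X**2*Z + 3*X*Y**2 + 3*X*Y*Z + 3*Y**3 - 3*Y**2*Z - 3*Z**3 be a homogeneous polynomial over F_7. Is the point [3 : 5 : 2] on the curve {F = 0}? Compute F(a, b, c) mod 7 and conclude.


F(3,5,2) ≡ 4 (mod 7); P is NOT on the curve.

Evaluate F(3, 5, 2) term-by-term (mod 7).
  -2*X**3 ↦ -2·27·1·1 = -54
  -2*X**2*Y ↦ -2·9·5·1 = -90
  -X**2*Z ↦ -1·9·1·2 = -18
  3*X*Y**2 ↦ 3·3·25·1 = 225
  3*X*Y*Z ↦ 3·3·5·2 = 90
  3*Y**3 ↦ 3·1·125·1 = 375
  -3*Y**2*Z ↦ -3·1·25·2 = -150
  -3*Z**3 ↦ -3·1·1·8 = -24
Sum: F(3, 5, 2) = (-54) + (-90) + (-18) + (225) + (90) + (375) + (-150) + (-24) = 354.
Reducing mod 7: 354 ≡ 4 (mod 7).
Since F(a, b, c) ≡ 4 ≠ 0 (mod 7), P does NOT lie on the curve.


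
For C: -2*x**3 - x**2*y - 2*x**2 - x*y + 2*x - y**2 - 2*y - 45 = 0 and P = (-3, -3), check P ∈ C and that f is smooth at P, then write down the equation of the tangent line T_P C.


Tangent line at P: -55*x - 2*y - 171 = 0.

Step 1: f(-3, -3) = 0, so P lies on C.
Step 2: partial derivatives
  f_x(x, y) = -6*x**2 - 2*x*y - 4*x - y + 2, f_y(x, y) = -x**2 - x - 2*y - 2.
  f_x(P) = -55, f_y(P) = -2 (gradient nonzero, so P is smooth).
Step 3: tangent line at P: -55·(x − -3) + -2·(y − -3) = 0.
Expanding: -55*x - 2*y - 171 = 0.


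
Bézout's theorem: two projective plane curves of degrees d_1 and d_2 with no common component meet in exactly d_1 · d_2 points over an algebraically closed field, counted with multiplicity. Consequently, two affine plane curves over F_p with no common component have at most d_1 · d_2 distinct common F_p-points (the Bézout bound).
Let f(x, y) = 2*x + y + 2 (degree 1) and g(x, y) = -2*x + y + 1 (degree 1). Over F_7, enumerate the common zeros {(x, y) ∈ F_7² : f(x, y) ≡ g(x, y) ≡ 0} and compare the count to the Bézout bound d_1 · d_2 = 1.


Common zeros: {(5, 2)}; count = 1; Bézout bound = 1.

deg(f) = 1, deg(g) = 1, so Bézout bound = 1.
Scan x ∈ F_7. For each x, list the y ∈ F_7 with f(x, y) ≡ 0 and those with g(x, y) ≡ 0 (mod 7); the common zeros in that column are the intersection.
  x = 0: f ≡ 0 at y ∈ {5}; g ≡ 0 at y ∈ {6}; common: ∅.
  x = 1: f ≡ 0 at y ∈ {3}; g ≡ 0 at y ∈ {1}; common: ∅.
  x = 2: f ≡ 0 at y ∈ {1}; g ≡ 0 at y ∈ {3}; common: ∅.
  x = 3: f ≡ 0 at y ∈ {6}; g ≡ 0 at y ∈ {5}; common: ∅.
  x = 4: f ≡ 0 at y ∈ {4}; g ≡ 0 at y ∈ {0}; common: ∅.
  x = 5: f ≡ 0 at y ∈ {2}; g ≡ 0 at y ∈ {2}; common: {2}.
  x = 6: f ≡ 0 at y ∈ {0}; g ≡ 0 at y ∈ {4}; common: ∅.
Collecting: common zeros = {(5, 2)}, so the count is 1.
Comparison with the Bézout bound: 1 ≤ 1 = deg(f)·deg(g), as expected for curves with no common component (the bound is attained).


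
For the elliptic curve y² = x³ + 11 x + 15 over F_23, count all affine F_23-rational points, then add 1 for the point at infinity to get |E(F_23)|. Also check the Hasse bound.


Affine points = {(1, 2), (1, 21), (3, 11), (3, 12), (4, 10), (4, 13), (11, 8), (11, 15), (12, 9), (12, 14), (13, 3), (13, 20), (15, 6), (15, 17), (16, 3), (16, 20), (17, 3), (17, 20), (20, 1), (20, 22), (21, 10), (21, 13), (22, 7), (22, 16)}; affine count = 24; |E(F_23)| = 25.

Discriminant check: Δ ∝ 4a³ + 27b² = 4·11³ + 27·15² = 4·1331 + 27·225 ≡ 14 (mod 23). Nonzero ⇒ E is nonsingular.
For each x ∈ F_23, compute rhs = x³ + 11·x + 15 mod 23, then count y ∈ F_23 with y² ≡ rhs.
  x = 0: rhs = 15, matching y values: none (0 points).
  x = 1: rhs = 4, matching y values: 2, 21 (2 points).
  x = 2: rhs = 22, matching y values: none (0 points).
  x = 3: rhs = 6, matching y values: 11, 12 (2 points).
  x = 4: rhs = 8, matching y values: 10, 13 (2 points).
  x = 5: rhs = 11, matching y values: none (0 points).
  x = 6: rhs = 21, matching y values: none (0 points).
  x = 7: rhs = 21, matching y values: none (0 points).
  x = 8: rhs = 17, matching y values: none (0 points).
  x = 9: rhs = 15, matching y values: none (0 points).
  x = 10: rhs = 21, matching y values: none (0 points).
  x = 11: rhs = 18, matching y values: 8, 15 (2 points).
  x = 12: rhs = 12, matching y values: 9, 14 (2 points).
  x = 13: rhs = 9, matching y values: 3, 20 (2 points).
  x = 14: rhs = 15, matching y values: none (0 points).
  x = 15: rhs = 13, matching y values: 6, 17 (2 points).
  x = 16: rhs = 9, matching y values: 3, 20 (2 points).
  x = 17: rhs = 9, matching y values: 3, 20 (2 points).
  x = 18: rhs = 19, matching y values: none (0 points).
  x = 19: rhs = 22, matching y values: none (0 points).
  x = 20: rhs = 1, matching y values: 1, 22 (2 points).
  x = 21: rhs = 8, matching y values: 10, 13 (2 points).
  x = 22: rhs = 3, matching y values: 7, 16 (2 points).
Total affine count: 24.
Full point count |E(F_23)| = 24 + 1 = 25.
Hasse bound: |25 − (23+1)| = |1| = 1 ≤ 2√23 ≈ 9.5917 ✓.


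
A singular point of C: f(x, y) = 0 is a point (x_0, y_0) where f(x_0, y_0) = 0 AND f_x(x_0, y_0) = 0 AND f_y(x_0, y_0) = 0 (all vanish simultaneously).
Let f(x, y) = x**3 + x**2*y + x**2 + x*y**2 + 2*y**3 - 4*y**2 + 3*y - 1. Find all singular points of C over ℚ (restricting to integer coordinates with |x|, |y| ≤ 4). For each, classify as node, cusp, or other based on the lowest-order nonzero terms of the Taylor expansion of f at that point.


Singular points: {(-1, 1)}; classification: node.

Compute partial derivatives:
  f_x = 3*x**2 + 2*x*y + 2*x + y**2.
  f_y = x**2 + 2*x*y + 6*y**2 - 8*y + 3.
Scan x_0 ∈ {−4, ..., 4}. For each x_0, f_y(x_0, y) is a polynomial in y; find its integer roots y ∈ {−4, ..., 4}, then test f_x and f at those candidates.
  x = -4: f_y(-4, y) = 6*y**2 - 16*y + 19; no integer root y with |y| ≤ 4.
  x = -3: f_y(-3, y) = 6*y**2 - 14*y + 12; no integer root y with |y| ≤ 4.
  x = -2: f_y(-2, y) = 6*y**2 - 12*y + 7; no integer root y with |y| ≤ 4.
  x = -1: f_y(-1, y) = 6*y**2 - 10*y + 4; vanishes at y ∈ {1}. (-1, 1): f_x = 0, f = 0 — SINGULAR.
  x = 0: f_y(0, y) = 6*y**2 - 8*y + 3; no integer root y with |y| ≤ 4.
  x = 1: f_y(1, y) = 6*y**2 - 6*y + 4; no integer root y with |y| ≤ 4.
  x = 2: f_y(2, y) = 6*y**2 - 4*y + 7; no integer root y with |y| ≤ 4.
  x = 3: f_y(3, y) = 6*y**2 - 2*y + 12; no integer root y with |y| ≤ 4.
  x = 4: f_y(4, y) = 6*y**2 + 19; no integer root y with |y| ≤ 4.
Only singular point on the grid: (-1, 1).
Classify: substitute x = -1 + u, y = 1 + v and expand: f = u**3 + u**2*v - u**2 + u*v**2 + 2*v**3 + v**2.
No constant or linear terms (consistent with a singular point). Quadratic part: -u**2 + v**2. Cubic part: u**3 + u**2*v + u*v**2 + 2*v**3.
The quadratic part v**2 - u**2 = (v − u)(v + u) splits into two distinct linear factors, so there are two distinct tangent lines y − 1 = ±(x − -1) — this is a node (ordinary double point).
Classification: node.


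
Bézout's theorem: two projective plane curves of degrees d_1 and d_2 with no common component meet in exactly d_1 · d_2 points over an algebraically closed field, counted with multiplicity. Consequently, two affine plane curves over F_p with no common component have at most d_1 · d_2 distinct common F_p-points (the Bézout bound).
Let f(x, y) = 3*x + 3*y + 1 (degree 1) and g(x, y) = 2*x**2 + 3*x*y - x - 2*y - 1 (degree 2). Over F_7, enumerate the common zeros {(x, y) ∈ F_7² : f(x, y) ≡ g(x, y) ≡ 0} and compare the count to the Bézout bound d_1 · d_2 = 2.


Common zeros: {(3, 6), (4, 5)}; count = 2; Bézout bound = 2.

deg(f) = 1, deg(g) = 2, so Bézout bound = 2.
Scan x ∈ F_7. For each x, list the y ∈ F_7 with f(x, y) ≡ 0 and those with g(x, y) ≡ 0 (mod 7); the common zeros in that column are the intersection.
  x = 0: f ≡ 0 at y ∈ {2}; g ≡ 0 at y ∈ {3}; common: ∅.
  x = 1: f ≡ 0 at y ∈ {1}; g ≡ 0 at y ∈ {0}; common: ∅.
  x = 2: f ≡ 0 at y ∈ {0}; g ≡ 0 at y ∈ {4}; common: ∅.
  x = 3: f ≡ 0 at y ∈ {6}; g ≡ 0 at y ∈ {0, 1, 2, 3, 4, 5, 6}; common: {6}.
  x = 4: f ≡ 0 at y ∈ {5}; g ≡ 0 at y ∈ {5}; common: {5}.
  x = 5: f ≡ 0 at y ∈ {4}; g ≡ 0 at y ∈ {2}; common: ∅.
  x = 6: f ≡ 0 at y ∈ {3}; g ≡ 0 at y ∈ {6}; common: ∅.
Collecting: common zeros = {(3, 6), (4, 5)}, so the count is 2.
Comparison with the Bézout bound: 2 ≤ 2 = deg(f)·deg(g), as expected for curves with no common component (the bound is attained).


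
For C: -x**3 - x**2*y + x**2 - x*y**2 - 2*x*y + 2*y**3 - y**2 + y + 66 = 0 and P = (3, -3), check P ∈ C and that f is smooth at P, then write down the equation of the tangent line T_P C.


Tangent line at P: -6*x + 64*y + 210 = 0.

Step 1: f(3, -3) = 0, so P lies on C.
Step 2: partial derivatives
  f_x(x, y) = -3*x**2 - 2*x*y + 2*x - y**2 - 2*y, f_y(x, y) = -x**2 - 2*x*y - 2*x + 6*y**2 - 2*y + 1.
  f_x(P) = -6, f_y(P) = 64 (gradient nonzero, so P is smooth).
Step 3: tangent line at P: -6·(x − 3) + 64·(y − -3) = 0.
Expanding: -6*x + 64*y + 210 = 0.


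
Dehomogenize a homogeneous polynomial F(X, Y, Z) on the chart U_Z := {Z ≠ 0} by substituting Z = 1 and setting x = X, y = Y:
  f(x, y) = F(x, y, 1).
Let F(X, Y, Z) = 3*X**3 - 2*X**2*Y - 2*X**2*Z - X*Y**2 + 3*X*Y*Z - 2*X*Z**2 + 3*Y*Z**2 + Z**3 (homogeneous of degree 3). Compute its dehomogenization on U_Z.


f(x, y) = 3*x**3 - 2*x**2*y - 2*x**2 - x*y**2 + 3*x*y - 2*x + 3*y + 1

On U_Z we set Z = 1. Each monomial c·X^i·Y^j·Z^k in F becomes c·x^i·y^j·1^k = c·x^i·y^j.
Substituting Z = 1: F(X, Y, 1) = 3*x**3 - 2*x**2*y - 2*x**2 - x*y**2 + 3*x*y - 2*x + 3*y + 1.
Note: deg(f) ≤ deg(F) = 3; strict inequality happens when F is divisible by Z (lost terms).


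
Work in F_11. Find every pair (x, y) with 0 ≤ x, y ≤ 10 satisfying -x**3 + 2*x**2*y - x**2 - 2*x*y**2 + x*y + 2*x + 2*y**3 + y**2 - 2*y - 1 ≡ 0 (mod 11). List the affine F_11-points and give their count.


Affine F_11-points: {(0, 1), (0, 5), (0, 10), (2, 2), (2, 6), (2, 10), (3, 8), (4, 1), (5, 2), (5, 4), (6, 10), (7, 2), (8, 0), (8, 1), (9, 3), (9, 8)}; count = 16.

For each of the 121 pairs (x, y) ∈ F_11², evaluate f(x, y) mod 11. Record the zeros.
  x = 0: [0↦10, 1↦0, 2↦4, 3↦1, 4↦3, 5↦0, 6↦4, 7↦5, 8↦4, 9↦2, 10↦0]  zeros at y ∈ {1, 5, 10}
  x = 1: [0↦10, 1↦1, 2↦2, 3↦3, 4↦5, 5↦9, 6↦5, 7↦5, 8↦10, 9↦10, 10↦6]  zeros at y ∈ ∅
  x = 2: [0↦2, 1↦9, 2↦0, 3↦9, 4↦4, 5↦8, 6↦0, 7↦3, 8↦7, 9↦2, 10↦0]  zeros at y ∈ {2, 6, 10}
  x = 3: [0↦2, 1↦7, 2↦3, 3↦2, 4↦5, 5↦2, 6↦5, 7↦4, 8↦0, 9↦5, 10↦9]  zeros at y ∈ {8}
  x = 4: [0↦4, 1↦0, 2↦5, 3↦9, 4↦2, 5↦7, 6↦3, 7↦2, 8↦5, 9↦2, 10↦5]  zeros at y ∈ {1}
  x = 5: [0↦2, 1↦4, 2↦0, 3↦2, 4↦0, 5↦6, 6↦10, 7↦2, 8↦5, 9↦9, 10↦4]  zeros at y ∈ {2, 4}
  x = 6: [0↦1, 1↦2, 2↦4, 3↦8, 4↦4, 5↦4, 6↦9, 7↦9, 8↦5, 9↦9, 10↦0]  zeros at y ∈ {10}
  x = 7: [0↦6, 1↦10, 2↦0, 3↦10, 4↦8, 5↦6, 6↦5, 7↦6, 8↦10, 9↦7, 10↦9]  zeros at y ∈ {2}
  x = 8: [0↦0, 1↦0, 2↦4, 3↦2, 4↦6, 5↦6, 6↦3, 7↦9, 8↦3, 9↦8, 10↦3]  zeros at y ∈ {0, 1}
  x = 9: [0↦10, 1↦10, 2↦10, 3↦0, 4↦3, 5↦9, 6↦8, 7↦1, 8↦0, 9↦6, 10↦9]  zeros at y ∈ {3, 8}
  x = 10: [0↦8, 1↦1, 2↦1, 3↦9, 4↦4, 5↦9, 6↦3, 7↦9, 8↦6, 9↦6, 10↦10]  zeros at y ∈ ∅
Collecting zeros: affine points = {(0, 1), (0, 5), (0, 10), (2, 2), (2, 6), (2, 10), (3, 8), (4, 1), (5, 2), (5, 4), (6, 10), (7, 2), (8, 0), (8, 1), (9, 3), (9, 8)}.
Total count |C(F_11)_aff| = 16.


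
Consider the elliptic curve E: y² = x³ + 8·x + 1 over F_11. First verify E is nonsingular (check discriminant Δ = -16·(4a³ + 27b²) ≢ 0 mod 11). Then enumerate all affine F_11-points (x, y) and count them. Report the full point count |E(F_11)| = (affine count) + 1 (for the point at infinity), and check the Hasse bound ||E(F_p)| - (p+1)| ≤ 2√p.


Affine points = {(0, 1), (0, 10), (2, 5), (2, 6), (4, 3), (4, 8), (5, 1), (5, 10), (6, 1), (6, 10), (7, 2), (7, 9), (8, 4), (8, 7), (10, 5), (10, 6)}; affine count = 16; |E(F_11)| = 17.

Discriminant check: Δ ∝ 4a³ + 27b² = 4·8³ + 27·1² = 4·512 + 27·1 ≡ 7 (mod 11). Nonzero ⇒ E is nonsingular.
For each x ∈ F_11, compute rhs = x³ + 8·x + 1 mod 11, then count y ∈ F_11 with y² ≡ rhs.
  x = 0: rhs = 1, matching y values: 1, 10 (2 points).
  x = 1: rhs = 10, matching y values: none (0 points).
  x = 2: rhs = 3, matching y values: 5, 6 (2 points).
  x = 3: rhs = 8, matching y values: none (0 points).
  x = 4: rhs = 9, matching y values: 3, 8 (2 points).
  x = 5: rhs = 1, matching y values: 1, 10 (2 points).
  x = 6: rhs = 1, matching y values: 1, 10 (2 points).
  x = 7: rhs = 4, matching y values: 2, 9 (2 points).
  x = 8: rhs = 5, matching y values: 4, 7 (2 points).
  x = 9: rhs = 10, matching y values: none (0 points).
  x = 10: rhs = 3, matching y values: 5, 6 (2 points).
Total affine count: 16.
Full point count |E(F_11)| = 16 + 1 = 17.
Hasse bound: |17 − (11+1)| = |5| = 5 ≤ 2√11 ≈ 6.6332 ✓.


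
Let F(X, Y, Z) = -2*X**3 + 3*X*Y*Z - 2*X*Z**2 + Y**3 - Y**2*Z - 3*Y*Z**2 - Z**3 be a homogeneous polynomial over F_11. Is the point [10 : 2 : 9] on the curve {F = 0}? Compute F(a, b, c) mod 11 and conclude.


F(10,2,9) ≡ 0 (mod 11); P is on the curve.

Evaluate F(10, 2, 9) term-by-term (mod 11).
  -2*X**3 ↦ -2·1000·1·1 = -2000
  3*X*Y*Z ↦ 3·10·2·9 = 540
  -2*X*Z**2 ↦ -2·10·1·81 = -1620
  Y**3 ↦ 1·1·8·1 = 8
  -Y**2*Z ↦ -1·1·4·9 = -36
  -3*Y*Z**2 ↦ -3·1·2·81 = -486
  -Z**3 ↦ -1·1·1·729 = -729
Sum: F(10, 2, 9) = (-2000) + (540) + (-1620) + (8) + (-36) + (-486) + (-729) = -4323.
Reducing mod 11: -4323 ≡ 0 (mod 11).
Since F(a, b, c) ≡ 0 (mod 11), P lies on the curve.


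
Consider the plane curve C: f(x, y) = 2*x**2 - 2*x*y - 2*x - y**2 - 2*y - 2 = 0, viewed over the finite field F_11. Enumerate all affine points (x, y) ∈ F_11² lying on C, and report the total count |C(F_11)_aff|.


Affine F_11-points: {(2, 8), (3, 5), (3, 9), (4, 0), (4, 1), (7, 8), (7, 9), (8, 0), (8, 4), (9, 1)}; count = 10.

For each of the 121 pairs (x, y) ∈ F_11², evaluate f(x, y) mod 11. Record the zeros.
  x = 0: [0↦9, 1↦6, 2↦1, 3↦5, 4↦7, 5↦7, 6↦5, 7↦1, 8↦6, 9↦9, 10↦10]  zeros at y ∈ ∅
  x = 1: [0↦9, 1↦4, 2↦8, 3↦10, 4↦10, 5↦8, 6↦4, 7↦9, 8↦1, 9↦2, 10↦1]  zeros at y ∈ ∅
  x = 2: [0↦2, 1↦6, 2↦8, 3↦8, 4↦6, 5↦2, 6↦7, 7↦10, 8↦0, 9↦10, 10↦7]  zeros at y ∈ {8}
  x = 3: [0↦10, 1↦1, 2↦1, 3↦10, 4↦6, 5↦0, 6↦3, 7↦4, 8↦3, 9↦0, 10↦6]  zeros at y ∈ {5, 9}
  x = 4: [0↦0, 1↦0, 2↦9, 3↦5, 4↦10, 5↦2, 6↦3, 7↦2, 8↦10, 9↦5, 10↦9]  zeros at y ∈ {0, 1}
  x = 5: [0↦5, 1↦3, 2↦10, 3↦4, 4↦7, 5↦8, 6↦7, 7↦4, 8↦10, 9↦3, 10↦5]  zeros at y ∈ ∅
  x = 6: [0↦3, 1↦10, 2↦4, 3↦7, 4↦8, 5↦7, 6↦4, 7↦10, 8↦3, 9↦5, 10↦5]  zeros at y ∈ ∅
  x = 7: [0↦5, 1↦10, 2↦2, 3↦3, 4↦2, 5↦10, 6↦5, 7↦9, 8↦0, 9↦0, 10↦9]  zeros at y ∈ {8, 9}
  x = 8: [0↦0, 1↦3, 2↦4, 3↦3, 4↦0, 5↦6, 6↦10, 7↦1, 8↦1, 9↦10, 10↦6]  zeros at y ∈ {0, 4}
  x = 9: [0↦10, 1↦0, 2↦10, 3↦7, 4↦2, 5↦6, 6↦8, 7↦8, 8↦6, 9↦2, 10↦7]  zeros at y ∈ {1}
  x = 10: [0↦2, 1↦1, 2↦9, 3↦4, 4↦8, 5↦10, 6↦10, 7↦8, 8↦4, 9↦9, 10↦1]  zeros at y ∈ ∅
Collecting zeros: affine points = {(2, 8), (3, 5), (3, 9), (4, 0), (4, 1), (7, 8), (7, 9), (8, 0), (8, 4), (9, 1)}.
Total count |C(F_11)_aff| = 10.


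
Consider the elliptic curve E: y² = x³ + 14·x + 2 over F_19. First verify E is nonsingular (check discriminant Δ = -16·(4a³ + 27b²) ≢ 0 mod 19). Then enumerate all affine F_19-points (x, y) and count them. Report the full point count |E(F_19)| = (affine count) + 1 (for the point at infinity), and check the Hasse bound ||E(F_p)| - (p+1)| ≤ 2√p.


Affine points = {(1, 6), (1, 13), (2, 0), (5, 8), (5, 11), (6, 6), (6, 13), (7, 5), (7, 14), (11, 9), (11, 10), (12, 6), (12, 13), (13, 5), (13, 14), (14, 4), (14, 15), (16, 3), (16, 16), (17, 2), (17, 17), (18, 5), (18, 14)}; affine count = 23; |E(F_19)| = 24.

Discriminant check: Δ ∝ 4a³ + 27b² = 4·14³ + 27·2² = 4·2744 + 27·4 ≡ 7 (mod 19). Nonzero ⇒ E is nonsingular.
For each x ∈ F_19, compute rhs = x³ + 14·x + 2 mod 19, then count y ∈ F_19 with y² ≡ rhs.
  x = 0: rhs = 2, matching y values: none (0 points).
  x = 1: rhs = 17, matching y values: 6, 13 (2 points).
  x = 2: rhs = 0, matching y values: 0 (1 points).
  x = 3: rhs = 14, matching y values: none (0 points).
  x = 4: rhs = 8, matching y values: none (0 points).
  x = 5: rhs = 7, matching y values: 8, 11 (2 points).
  x = 6: rhs = 17, matching y values: 6, 13 (2 points).
  x = 7: rhs = 6, matching y values: 5, 14 (2 points).
  x = 8: rhs = 18, matching y values: none (0 points).
  x = 9: rhs = 2, matching y values: none (0 points).
  x = 10: rhs = 2, matching y values: none (0 points).
  x = 11: rhs = 5, matching y values: 9, 10 (2 points).
  x = 12: rhs = 17, matching y values: 6, 13 (2 points).
  x = 13: rhs = 6, matching y values: 5, 14 (2 points).
  x = 14: rhs = 16, matching y values: 4, 15 (2 points).
  x = 15: rhs = 15, matching y values: none (0 points).
  x = 16: rhs = 9, matching y values: 3, 16 (2 points).
  x = 17: rhs = 4, matching y values: 2, 17 (2 points).
  x = 18: rhs = 6, matching y values: 5, 14 (2 points).
Total affine count: 23.
Full point count |E(F_19)| = 23 + 1 = 24.
Hasse bound: |24 − (19+1)| = |4| = 4 ≤ 2√19 ≈ 8.7178 ✓.


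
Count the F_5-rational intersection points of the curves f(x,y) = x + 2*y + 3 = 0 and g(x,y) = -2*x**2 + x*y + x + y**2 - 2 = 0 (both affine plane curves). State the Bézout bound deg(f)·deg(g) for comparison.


Common zeros: ∅; count = 0; Bézout bound = 2.

deg(f) = 1, deg(g) = 2, so Bézout bound = 2.
Scan x ∈ F_5. For each x, list the y ∈ F_5 with f(x, y) ≡ 0 and those with g(x, y) ≡ 0 (mod 5); the common zeros in that column are the intersection.
  x = 0: f ≡ 0 at y ∈ {1}; g ≡ 0 at y ∈ ∅; common: ∅.
  x = 1: f ≡ 0 at y ∈ {3}; g ≡ 0 at y ∈ ∅; common: ∅.
  x = 2: f ≡ 0 at y ∈ {0}; g ≡ 0 at y ∈ {1, 2}; common: ∅.
  x = 3: f ≡ 0 at y ∈ {2}; g ≡ 0 at y ∈ ∅; common: ∅.
  x = 4: f ≡ 0 at y ∈ {4}; g ≡ 0 at y ∈ {0, 1}; common: ∅.
Collecting: common zeros = ∅, so the count is 0.
Comparison with the Bézout bound: 0 ≤ 2 = deg(f)·deg(g), as expected for curves with no common component (the affine F_5-count falls short of the bound because intersections may lie at infinity, over extension fields, or carry multiplicity).


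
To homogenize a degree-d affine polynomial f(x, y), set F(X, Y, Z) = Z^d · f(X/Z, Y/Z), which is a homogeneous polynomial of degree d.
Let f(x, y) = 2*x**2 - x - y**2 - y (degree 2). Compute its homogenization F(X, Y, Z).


F(X, Y, Z) = 2*X**2 - X*Z - Y**2 - Y*Z

deg(f) = 2.
Substitute x = X/Z, y = Y/Z into f, then multiply by Z^2.
  monomial 2·x^2·y^0 ↦ 2·X^2·Y^0·Z^0.
  monomial -1·x^1·y^0 ↦ -1·X^1·Y^0·Z^1.
  monomial -1·x^0·y^2 ↦ -1·X^0·Y^2·Z^0.
  monomial -1·x^0·y^1 ↦ -1·X^0·Y^1·Z^1.
Collecting: F(X, Y, Z) = 2*X**2 - X*Z - Y**2 - Y*Z.


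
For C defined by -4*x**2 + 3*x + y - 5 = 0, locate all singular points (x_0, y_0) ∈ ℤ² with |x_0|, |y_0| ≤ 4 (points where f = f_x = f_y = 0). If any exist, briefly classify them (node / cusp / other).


No singular points in the scanned grid; C is smooth there.

Compute partial derivatives:
  f_x = 3 - 8*x.
  f_y = 1.
f_y = 1 is a nonzero constant, so f_y never vanishes: no point (x, y) can satisfy f = f_x = f_y = 0. In particular no (x, y) ∈ {−4, ..., 4}² is singular; the curve is smooth.


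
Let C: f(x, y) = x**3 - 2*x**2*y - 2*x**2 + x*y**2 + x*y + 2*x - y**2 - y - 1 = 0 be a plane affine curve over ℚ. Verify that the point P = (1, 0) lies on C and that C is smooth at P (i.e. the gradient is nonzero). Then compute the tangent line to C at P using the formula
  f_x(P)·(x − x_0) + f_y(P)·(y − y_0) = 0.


Tangent line at P: x - 2*y - 1 = 0.

Step 1: f(1, 0) = 0, so P lies on C.
Step 2: partial derivatives
  f_x(x, y) = 3*x**2 - 4*x*y - 4*x + y**2 + y + 2, f_y(x, y) = -2*x**2 + 2*x*y + x - 2*y - 1.
  f_x(P) = 1, f_y(P) = -2 (gradient nonzero, so P is smooth).
Step 3: tangent line at P: 1·(x − 1) + -2·(y − 0) = 0.
Expanding: x - 2*y - 1 = 0.


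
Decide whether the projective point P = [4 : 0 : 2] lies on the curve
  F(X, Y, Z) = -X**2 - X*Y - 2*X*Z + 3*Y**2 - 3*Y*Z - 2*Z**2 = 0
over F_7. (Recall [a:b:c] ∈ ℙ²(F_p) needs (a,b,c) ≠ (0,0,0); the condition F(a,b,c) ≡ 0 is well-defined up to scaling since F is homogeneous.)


F(4,0,2) ≡ 2 (mod 7); P is NOT on the curve.

Evaluate F(4, 0, 2) term-by-term (mod 7).
  -X**2 ↦ -1·16·1·1 = -16
  -X*Y ↦ -1·4·0·1 = 0
  -2*X*Z ↦ -2·4·1·2 = -16
  3*Y**2 ↦ 3·1·0·1 = 0
  -3*Y*Z ↦ -3·1·0·2 = 0
  -2*Z**2 ↦ -2·1·1·4 = -8
Sum: F(4, 0, 2) = (-16) + (0) + (-16) + (0) + (0) + (-8) = -40.
Reducing mod 7: -40 ≡ 2 (mod 7).
Since F(a, b, c) ≡ 2 ≠ 0 (mod 7), P does NOT lie on the curve.


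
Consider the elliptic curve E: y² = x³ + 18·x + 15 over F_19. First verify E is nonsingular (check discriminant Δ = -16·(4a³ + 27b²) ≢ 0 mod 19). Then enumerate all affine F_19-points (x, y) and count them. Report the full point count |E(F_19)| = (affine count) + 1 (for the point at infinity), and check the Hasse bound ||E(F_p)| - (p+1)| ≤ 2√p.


Affine points = {(3, 1), (3, 18), (6, 4), (6, 15), (7, 3), (7, 16), (8, 5), (8, 14), (10, 6), (10, 13), (11, 9), (11, 10), (14, 3), (14, 16), (17, 3), (17, 16)}; affine count = 16; |E(F_19)| = 17.

Discriminant check: Δ ∝ 4a³ + 27b² = 4·18³ + 27·15² = 4·5832 + 27·225 ≡ 10 (mod 19). Nonzero ⇒ E is nonsingular.
For each x ∈ F_19, compute rhs = x³ + 18·x + 15 mod 19, then count y ∈ F_19 with y² ≡ rhs.
  x = 0: rhs = 15, matching y values: none (0 points).
  x = 1: rhs = 15, matching y values: none (0 points).
  x = 2: rhs = 2, matching y values: none (0 points).
  x = 3: rhs = 1, matching y values: 1, 18 (2 points).
  x = 4: rhs = 18, matching y values: none (0 points).
  x = 5: rhs = 2, matching y values: none (0 points).
  x = 6: rhs = 16, matching y values: 4, 15 (2 points).
  x = 7: rhs = 9, matching y values: 3, 16 (2 points).
  x = 8: rhs = 6, matching y values: 5, 14 (2 points).
  x = 9: rhs = 13, matching y values: none (0 points).
  x = 10: rhs = 17, matching y values: 6, 13 (2 points).
  x = 11: rhs = 5, matching y values: 9, 10 (2 points).
  x = 12: rhs = 2, matching y values: none (0 points).
  x = 13: rhs = 14, matching y values: none (0 points).
  x = 14: rhs = 9, matching y values: 3, 16 (2 points).
  x = 15: rhs = 12, matching y values: none (0 points).
  x = 16: rhs = 10, matching y values: none (0 points).
  x = 17: rhs = 9, matching y values: 3, 16 (2 points).
  x = 18: rhs = 15, matching y values: none (0 points).
Total affine count: 16.
Full point count |E(F_19)| = 16 + 1 = 17.
Hasse bound: |17 − (19+1)| = |-3| = 3 ≤ 2√19 ≈ 8.7178 ✓.


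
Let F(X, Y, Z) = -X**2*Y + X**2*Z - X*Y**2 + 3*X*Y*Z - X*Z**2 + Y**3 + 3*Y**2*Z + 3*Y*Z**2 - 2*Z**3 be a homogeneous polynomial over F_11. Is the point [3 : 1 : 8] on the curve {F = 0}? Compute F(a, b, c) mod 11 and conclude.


F(3,1,8) ≡ 2 (mod 11); P is NOT on the curve.

Evaluate F(3, 1, 8) term-by-term (mod 11).
  -X**2*Y ↦ -1·9·1·1 = -9
  X**2*Z ↦ 1·9·1·8 = 72
  -X*Y**2 ↦ -1·3·1·1 = -3
  3*X*Y*Z ↦ 3·3·1·8 = 72
  -X*Z**2 ↦ -1·3·1·64 = -192
  Y**3 ↦ 1·1·1·1 = 1
  3*Y**2*Z ↦ 3·1·1·8 = 24
  3*Y*Z**2 ↦ 3·1·1·64 = 192
  -2*Z**3 ↦ -2·1·1·512 = -1024
Sum: F(3, 1, 8) = (-9) + (72) + (-3) + (72) + (-192) + (1) + (24) + (192) + (-1024) = -867.
Reducing mod 11: -867 ≡ 2 (mod 11).
Since F(a, b, c) ≡ 2 ≠ 0 (mod 11), P does NOT lie on the curve.
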